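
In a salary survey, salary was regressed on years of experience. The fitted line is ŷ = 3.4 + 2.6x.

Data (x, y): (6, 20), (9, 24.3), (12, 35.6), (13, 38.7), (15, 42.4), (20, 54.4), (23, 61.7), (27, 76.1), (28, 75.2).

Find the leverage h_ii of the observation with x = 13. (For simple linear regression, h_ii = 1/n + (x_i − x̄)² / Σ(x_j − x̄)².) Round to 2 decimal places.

h = 0.14

x̄ = (6 + 9 + 12 + 13 + 15 + 20 + 23 + 27 + 28)/9 = 17
Σ(x − x̄)² = 121 + 64 + 25 + 16 + 4 + 9 + 36 + 100 + 121 = 496
h = 1/9 + (-4)²/496 = 0.111111 + 0.0322581 = 0.14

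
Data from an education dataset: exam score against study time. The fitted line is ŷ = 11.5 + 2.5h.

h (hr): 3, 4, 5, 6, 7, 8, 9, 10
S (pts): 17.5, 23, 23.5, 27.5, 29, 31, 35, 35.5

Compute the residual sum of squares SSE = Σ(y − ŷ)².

SSE = 8

h=3: ŷ = 11.5 + 2.5·3 = 19; r = 17.5 − 19 = -1.5
h=4: ŷ = 11.5 + 2.5·4 = 21.5; r = 23 − 21.5 = 1.5
h=5: ŷ = 11.5 + 2.5·5 = 24; r = 23.5 − 24 = -0.5
h=6: ŷ = 11.5 + 2.5·6 = 26.5; r = 27.5 − 26.5 = 1
h=7: ŷ = 11.5 + 2.5·7 = 29; r = 29 − 29 = 0
h=8: ŷ = 11.5 + 2.5·8 = 31.5; r = 31 − 31.5 = -0.5
h=9: ŷ = 11.5 + 2.5·9 = 34; r = 35 − 34 = 1
h=10: ŷ = 11.5 + 2.5·10 = 36.5; r = 35.5 − 36.5 = -1
SSE = 2.25 + 2.25 + 0.25 + 1 + 0 + 0.25 + 1 + 1 = 8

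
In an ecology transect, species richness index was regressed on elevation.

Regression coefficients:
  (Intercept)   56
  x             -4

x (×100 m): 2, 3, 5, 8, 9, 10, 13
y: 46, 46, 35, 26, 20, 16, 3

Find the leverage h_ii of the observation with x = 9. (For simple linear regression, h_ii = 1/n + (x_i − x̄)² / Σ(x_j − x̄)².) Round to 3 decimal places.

h = 0.179

x̄ = (2 + 3 + 5 + 8 + 9 + 10 + 13)/7 = 7.14286
Σ(x − x̄)² = 26.449 + 17.1633 + 4.59184 + 0.734694 + 3.44898 + 8.16327 + 34.3061 = 94.8571
h = 1/7 + (1.85714)²/94.8571 = 0.142857 + 0.0363597 = 0.179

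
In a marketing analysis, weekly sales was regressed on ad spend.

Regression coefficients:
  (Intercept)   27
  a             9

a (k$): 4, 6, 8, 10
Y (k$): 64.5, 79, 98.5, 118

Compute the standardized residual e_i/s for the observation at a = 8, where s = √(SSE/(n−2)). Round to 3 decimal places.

-0.258

a=4: Ŷ = 27 + 9·4 = 63; e = 64.5 − 63 = 1.5
a=6: Ŷ = 27 + 9·6 = 81; e = 79 − 81 = -2
a=8: Ŷ = 27 + 9·8 = 99; e = 98.5 − 99 = -0.5
a=10: Ŷ = 27 + 9·10 = 117; e = 118 − 117 = 1
SSE = 2.25 + 4 + 0.25 + 1 = 7.5
s = √(7.5/2) = 1.93649
e/s = -0.5 / 1.93649 = -0.258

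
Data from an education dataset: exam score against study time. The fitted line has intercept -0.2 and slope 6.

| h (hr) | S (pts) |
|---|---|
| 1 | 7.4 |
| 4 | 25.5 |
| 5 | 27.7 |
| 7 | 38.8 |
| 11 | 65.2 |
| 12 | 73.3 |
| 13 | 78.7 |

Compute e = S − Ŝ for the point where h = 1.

Ŝ = -0.2 + 6·1 = 5.8
e = 7.4 − 5.8 = 1.6

e = 1.6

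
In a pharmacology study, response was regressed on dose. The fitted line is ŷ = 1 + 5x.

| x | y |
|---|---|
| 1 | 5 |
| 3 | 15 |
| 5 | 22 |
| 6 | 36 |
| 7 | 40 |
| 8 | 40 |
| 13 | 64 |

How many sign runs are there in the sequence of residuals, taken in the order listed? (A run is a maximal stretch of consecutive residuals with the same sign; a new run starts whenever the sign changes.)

3 runs

x=1: ŷ = 1 + 5·1 = 6; r = 5 − 6 = -1
x=3: ŷ = 1 + 5·3 = 16; r = 15 − 16 = -1
x=5: ŷ = 1 + 5·5 = 26; r = 22 − 26 = -4
x=6: ŷ = 1 + 5·6 = 31; r = 36 − 31 = 5
x=7: ŷ = 1 + 5·7 = 36; r = 40 − 36 = 4
x=8: ŷ = 1 + 5·8 = 41; r = 40 − 41 = -1
x=13: ŷ = 1 + 5·13 = 66; r = 64 − 66 = -2
Signs: − − − + + − −
Runs: −×3, +×2, −×2 → 3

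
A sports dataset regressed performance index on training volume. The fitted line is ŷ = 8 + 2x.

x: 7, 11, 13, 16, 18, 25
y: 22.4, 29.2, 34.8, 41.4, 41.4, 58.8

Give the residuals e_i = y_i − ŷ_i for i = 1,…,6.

x=7: ŷ = 8 + 2·7 = 22; e = 22.4 − 22 = 0.4
x=11: ŷ = 8 + 2·11 = 30; e = 29.2 − 30 = -0.8
x=13: ŷ = 8 + 2·13 = 34; e = 34.8 − 34 = 0.8
x=16: ŷ = 8 + 2·16 = 40; e = 41.4 − 40 = 1.4
x=18: ŷ = 8 + 2·18 = 44; e = 41.4 − 44 = -2.6
x=25: ŷ = 8 + 2·25 = 58; e = 58.8 − 58 = 0.8

0.4, -0.8, 0.8, 1.4, -2.6, 0.8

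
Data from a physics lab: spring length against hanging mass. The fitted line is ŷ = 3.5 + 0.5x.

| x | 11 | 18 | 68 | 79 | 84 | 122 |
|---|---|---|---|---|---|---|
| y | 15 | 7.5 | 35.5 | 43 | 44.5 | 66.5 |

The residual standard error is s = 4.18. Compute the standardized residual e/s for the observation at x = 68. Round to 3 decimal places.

-0.478

ŷ = 3.5 + 0.5·68 = 37.5
e = 35.5 − 37.5 = -2
e/s = -2 / 4.18 = -0.478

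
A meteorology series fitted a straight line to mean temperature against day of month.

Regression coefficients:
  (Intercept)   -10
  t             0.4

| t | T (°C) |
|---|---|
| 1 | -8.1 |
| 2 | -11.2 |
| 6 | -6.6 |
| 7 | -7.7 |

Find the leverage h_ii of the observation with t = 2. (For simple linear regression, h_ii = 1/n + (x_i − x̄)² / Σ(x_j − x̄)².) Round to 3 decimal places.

h = 0.404

t̄ = (1 + 2 + 6 + 7)/4 = 4
Σ(t − t̄)² = 9 + 4 + 4 + 9 = 26
h = 1/4 + (-2)²/26 = 0.25 + 0.153846 = 0.404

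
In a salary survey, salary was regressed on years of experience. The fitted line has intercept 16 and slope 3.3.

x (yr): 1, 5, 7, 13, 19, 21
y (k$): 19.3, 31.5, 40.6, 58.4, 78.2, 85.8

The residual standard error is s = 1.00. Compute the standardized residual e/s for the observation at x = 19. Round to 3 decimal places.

-0.500

ŷ = 16 + 3.3·19 = 78.7
e = 78.2 − 78.7 = -0.5
e/s = -0.5 / 1.00 = -0.500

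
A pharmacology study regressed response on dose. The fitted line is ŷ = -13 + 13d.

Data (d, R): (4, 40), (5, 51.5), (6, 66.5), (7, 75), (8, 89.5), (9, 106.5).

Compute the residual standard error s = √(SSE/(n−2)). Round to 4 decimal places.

s = 2.2913

d=4: ŷ = -13 + 13·4 = 39; e = 40 − 39 = 1
d=5: ŷ = -13 + 13·5 = 52; e = 51.5 − 52 = -0.5
d=6: ŷ = -13 + 13·6 = 65; e = 66.5 − 65 = 1.5
d=7: ŷ = -13 + 13·7 = 78; e = 75 − 78 = -3
d=8: ŷ = -13 + 13·8 = 91; e = 89.5 − 91 = -1.5
d=9: ŷ = -13 + 13·9 = 104; e = 106.5 − 104 = 2.5
SSE = 1 + 0.25 + 2.25 + 9 + 2.25 + 6.25 = 21
s = √(21/4) = √5.25 ≈ 2.2913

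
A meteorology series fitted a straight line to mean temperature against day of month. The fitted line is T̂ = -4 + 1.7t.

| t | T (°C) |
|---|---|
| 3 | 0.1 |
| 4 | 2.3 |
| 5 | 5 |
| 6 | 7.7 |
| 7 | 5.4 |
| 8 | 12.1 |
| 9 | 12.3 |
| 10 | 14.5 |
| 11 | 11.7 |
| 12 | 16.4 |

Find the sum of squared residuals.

SSE = 28.5

t=3: T̂ = -4 + 1.7·3 = 1.1; r = 0.1 − 1.1 = -1
t=4: T̂ = -4 + 1.7·4 = 2.8; r = 2.3 − 2.8 = -0.5
t=5: T̂ = -4 + 1.7·5 = 4.5; r = 5 − 4.5 = 0.5
t=6: T̂ = -4 + 1.7·6 = 6.2; r = 7.7 − 6.2 = 1.5
t=7: T̂ = -4 + 1.7·7 = 7.9; r = 5.4 − 7.9 = -2.5
t=8: T̂ = -4 + 1.7·8 = 9.6; r = 12.1 − 9.6 = 2.5
t=9: T̂ = -4 + 1.7·9 = 11.3; r = 12.3 − 11.3 = 1
t=10: T̂ = -4 + 1.7·10 = 13; r = 14.5 − 13 = 1.5
t=11: T̂ = -4 + 1.7·11 = 14.7; r = 11.7 − 14.7 = -3
t=12: T̂ = -4 + 1.7·12 = 16.4; r = 16.4 − 16.4 = 0
SSE = 1 + 0.25 + 0.25 + 2.25 + 6.25 + 6.25 + 1 + 2.25 + 9 + 0 = 28.5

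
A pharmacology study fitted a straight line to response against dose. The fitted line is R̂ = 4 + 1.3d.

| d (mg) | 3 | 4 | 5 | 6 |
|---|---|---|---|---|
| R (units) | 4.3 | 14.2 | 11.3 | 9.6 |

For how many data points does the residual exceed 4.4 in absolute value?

1

d=3: R̂ = 4 + 1.3·3 = 7.9; e = 4.3 − 7.9 = -3.6
d=4: R̂ = 4 + 1.3·4 = 9.2; e = 14.2 − 9.2 = 5
d=5: R̂ = 4 + 1.3·5 = 10.5; e = 11.3 − 10.5 = 0.8
d=6: R̂ = 4 + 1.3·6 = 11.8; e = 9.6 − 11.8 = -2.2
|e| > 4.4: d=4 (|e|=5) → 1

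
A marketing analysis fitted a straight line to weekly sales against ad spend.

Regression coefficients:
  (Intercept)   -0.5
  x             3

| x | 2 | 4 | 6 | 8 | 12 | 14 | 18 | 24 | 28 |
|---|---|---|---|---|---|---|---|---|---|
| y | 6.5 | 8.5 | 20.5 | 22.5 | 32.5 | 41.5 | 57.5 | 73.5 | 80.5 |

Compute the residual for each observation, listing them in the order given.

x=2: ŷ = -0.5 + 3·2 = 5.5; r = 6.5 − 5.5 = 1
x=4: ŷ = -0.5 + 3·4 = 11.5; r = 8.5 − 11.5 = -3
x=6: ŷ = -0.5 + 3·6 = 17.5; r = 20.5 − 17.5 = 3
x=8: ŷ = -0.5 + 3·8 = 23.5; r = 22.5 − 23.5 = -1
x=12: ŷ = -0.5 + 3·12 = 35.5; r = 32.5 − 35.5 = -3
x=14: ŷ = -0.5 + 3·14 = 41.5; r = 41.5 − 41.5 = 0
x=18: ŷ = -0.5 + 3·18 = 53.5; r = 57.5 − 53.5 = 4
x=24: ŷ = -0.5 + 3·24 = 71.5; r = 73.5 − 71.5 = 2
x=28: ŷ = -0.5 + 3·28 = 83.5; r = 80.5 − 83.5 = -3

1, -3, 3, -1, -3, 0, 4, 2, -3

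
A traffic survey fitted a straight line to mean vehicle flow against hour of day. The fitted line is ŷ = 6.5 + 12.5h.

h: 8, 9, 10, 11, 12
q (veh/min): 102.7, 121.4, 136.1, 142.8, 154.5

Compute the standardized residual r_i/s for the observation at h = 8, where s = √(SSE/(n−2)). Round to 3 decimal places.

-0.962

h=8: ŷ = 6.5 + 12.5·8 = 106.5; r = 102.7 − 106.5 = -3.8
h=9: ŷ = 6.5 + 12.5·9 = 119; r = 121.4 − 119 = 2.4
h=10: ŷ = 6.5 + 12.5·10 = 131.5; r = 136.1 − 131.5 = 4.6
h=11: ŷ = 6.5 + 12.5·11 = 144; r = 142.8 − 144 = -1.2
h=12: ŷ = 6.5 + 12.5·12 = 156.5; r = 154.5 − 156.5 = -2
SSE = 14.44 + 5.76 + 21.16 + 1.44 + 4 = 46.8
s = √(46.8/3) = 3.94968
r/s = -3.8 / 3.94968 = -0.962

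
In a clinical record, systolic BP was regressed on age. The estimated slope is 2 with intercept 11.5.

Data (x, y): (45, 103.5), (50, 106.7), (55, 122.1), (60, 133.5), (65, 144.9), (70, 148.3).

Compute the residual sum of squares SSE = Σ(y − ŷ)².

x=45: ŷ = 11.5 + 2·45 = 101.5; e = 103.5 − 101.5 = 2
x=50: ŷ = 11.5 + 2·50 = 111.5; e = 106.7 − 111.5 = -4.8
x=55: ŷ = 11.5 + 2·55 = 121.5; e = 122.1 − 121.5 = 0.6
x=60: ŷ = 11.5 + 2·60 = 131.5; e = 133.5 − 131.5 = 2
x=65: ŷ = 11.5 + 2·65 = 141.5; e = 144.9 − 141.5 = 3.4
x=70: ŷ = 11.5 + 2·70 = 151.5; e = 148.3 − 151.5 = -3.2
SSE = 4 + 23.04 + 0.36 + 4 + 11.56 + 10.24 = 53.2

SSE = 53.2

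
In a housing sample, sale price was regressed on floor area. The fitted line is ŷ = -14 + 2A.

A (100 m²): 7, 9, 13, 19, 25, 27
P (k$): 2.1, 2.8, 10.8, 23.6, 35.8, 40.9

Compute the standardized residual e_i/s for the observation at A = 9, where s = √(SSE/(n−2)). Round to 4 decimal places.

A=7: ŷ = -14 + 2·7 = 0; e = 2.1 − 0 = 2.1
A=9: ŷ = -14 + 2·9 = 4; e = 2.8 − 4 = -1.2
A=13: ŷ = -14 + 2·13 = 12; e = 10.8 − 12 = -1.2
A=19: ŷ = -14 + 2·19 = 24; e = 23.6 − 24 = -0.4
A=25: ŷ = -14 + 2·25 = 36; e = 35.8 − 36 = -0.2
A=27: ŷ = -14 + 2·27 = 40; e = 40.9 − 40 = 0.9
SSE = 4.41 + 1.44 + 1.44 + 0.16 + 0.04 + 0.81 = 8.3
s = √(8.3/4) = 1.44049
e/s = -1.2 / 1.44049 = -0.8331

-0.8331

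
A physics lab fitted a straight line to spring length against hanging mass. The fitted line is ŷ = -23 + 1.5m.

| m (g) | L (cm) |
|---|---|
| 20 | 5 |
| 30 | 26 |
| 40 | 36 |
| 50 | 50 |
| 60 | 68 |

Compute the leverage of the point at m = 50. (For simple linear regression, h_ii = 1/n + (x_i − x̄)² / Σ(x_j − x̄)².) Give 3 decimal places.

h = 0.300

m̄ = (20 + 30 + 40 + 50 + 60)/5 = 40
Σ(m − m̄)² = 400 + 100 + 0 + 100 + 400 = 1000
h = 1/5 + (10)²/1000 = 0.2 + 0.1 = 0.300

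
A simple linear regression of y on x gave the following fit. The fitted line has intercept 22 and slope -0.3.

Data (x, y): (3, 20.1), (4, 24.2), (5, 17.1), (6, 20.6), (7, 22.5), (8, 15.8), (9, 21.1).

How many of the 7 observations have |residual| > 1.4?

5

x=3: ŷ = 22 − 0.3·3 = 21.1; r = 20.1 − 21.1 = -1
x=4: ŷ = 22 − 0.3·4 = 20.8; r = 24.2 − 20.8 = 3.4
x=5: ŷ = 22 − 0.3·5 = 20.5; r = 17.1 − 20.5 = -3.4
x=6: ŷ = 22 − 0.3·6 = 20.2; r = 20.6 − 20.2 = 0.4
x=7: ŷ = 22 − 0.3·7 = 19.9; r = 22.5 − 19.9 = 2.6
x=8: ŷ = 22 − 0.3·8 = 19.6; r = 15.8 − 19.6 = -3.8
x=9: ŷ = 22 − 0.3·9 = 19.3; r = 21.1 − 19.3 = 1.8
|r| > 1.4: x=4 (|r|=3.4), x=5 (|r|=3.4), x=7 (|r|=2.6), x=8 (|r|=3.8), x=9 (|r|=1.8) → 5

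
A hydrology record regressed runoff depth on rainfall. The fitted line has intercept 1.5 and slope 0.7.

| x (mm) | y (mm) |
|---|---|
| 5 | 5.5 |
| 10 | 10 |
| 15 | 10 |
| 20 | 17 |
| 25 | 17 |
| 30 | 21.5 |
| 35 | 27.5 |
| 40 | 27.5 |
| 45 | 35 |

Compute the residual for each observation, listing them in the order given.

0.5, 1.5, -2, 1.5, -2, -1, 1.5, -2, 2

x=5: ŷ = 1.5 + 0.7·5 = 5; e = 5.5 − 5 = 0.5
x=10: ŷ = 1.5 + 0.7·10 = 8.5; e = 10 − 8.5 = 1.5
x=15: ŷ = 1.5 + 0.7·15 = 12; e = 10 − 12 = -2
x=20: ŷ = 1.5 + 0.7·20 = 15.5; e = 17 − 15.5 = 1.5
x=25: ŷ = 1.5 + 0.7·25 = 19; e = 17 − 19 = -2
x=30: ŷ = 1.5 + 0.7·30 = 22.5; e = 21.5 − 22.5 = -1
x=35: ŷ = 1.5 + 0.7·35 = 26; e = 27.5 − 26 = 1.5
x=40: ŷ = 1.5 + 0.7·40 = 29.5; e = 27.5 − 29.5 = -2
x=45: ŷ = 1.5 + 0.7·45 = 33; e = 35 − 33 = 2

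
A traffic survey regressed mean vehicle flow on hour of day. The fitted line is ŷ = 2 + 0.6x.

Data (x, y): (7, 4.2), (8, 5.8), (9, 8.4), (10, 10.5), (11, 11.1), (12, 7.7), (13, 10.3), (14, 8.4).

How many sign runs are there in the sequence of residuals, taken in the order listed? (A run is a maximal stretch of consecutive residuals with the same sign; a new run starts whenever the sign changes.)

5 runs

x=7: ŷ = 2 + 0.6·7 = 6.2; r = 4.2 − 6.2 = -2
x=8: ŷ = 2 + 0.6·8 = 6.8; r = 5.8 − 6.8 = -1
x=9: ŷ = 2 + 0.6·9 = 7.4; r = 8.4 − 7.4 = 1
x=10: ŷ = 2 + 0.6·10 = 8; r = 10.5 − 8 = 2.5
x=11: ŷ = 2 + 0.6·11 = 8.6; r = 11.1 − 8.6 = 2.5
x=12: ŷ = 2 + 0.6·12 = 9.2; r = 7.7 − 9.2 = -1.5
x=13: ŷ = 2 + 0.6·13 = 9.8; r = 10.3 − 9.8 = 0.5
x=14: ŷ = 2 + 0.6·14 = 10.4; r = 8.4 − 10.4 = -2
Signs: − − + + + − + −
Runs: −×2, +×3, −×1, +×1, −×1 → 5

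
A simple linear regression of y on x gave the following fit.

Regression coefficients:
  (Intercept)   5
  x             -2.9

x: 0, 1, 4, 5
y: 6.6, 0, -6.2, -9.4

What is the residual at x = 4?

ŷ = 5 − 2.9·4 = -6.6
r = -6.2 − (-6.6) = 0.4

r = 0.4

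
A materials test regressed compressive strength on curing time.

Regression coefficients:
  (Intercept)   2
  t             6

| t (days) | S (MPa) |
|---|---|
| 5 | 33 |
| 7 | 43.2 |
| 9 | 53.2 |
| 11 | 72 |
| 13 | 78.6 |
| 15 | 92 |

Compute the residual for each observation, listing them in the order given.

t=5: Ŝ = 2 + 6·5 = 32; e = 33 − 32 = 1
t=7: Ŝ = 2 + 6·7 = 44; e = 43.2 − 44 = -0.8
t=9: Ŝ = 2 + 6·9 = 56; e = 53.2 − 56 = -2.8
t=11: Ŝ = 2 + 6·11 = 68; e = 72 − 68 = 4
t=13: Ŝ = 2 + 6·13 = 80; e = 78.6 − 80 = -1.4
t=15: Ŝ = 2 + 6·15 = 92; e = 92 − 92 = 0

1, -0.8, -2.8, 4, -1.4, 0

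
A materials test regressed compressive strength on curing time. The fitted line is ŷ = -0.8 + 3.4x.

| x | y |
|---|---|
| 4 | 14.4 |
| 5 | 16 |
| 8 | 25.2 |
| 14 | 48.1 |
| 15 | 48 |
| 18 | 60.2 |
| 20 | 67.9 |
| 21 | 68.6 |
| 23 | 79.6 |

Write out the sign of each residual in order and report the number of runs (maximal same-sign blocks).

7 runs

x=4: ŷ = -0.8 + 3.4·4 = 12.8; e = 14.4 − 12.8 = 1.6
x=5: ŷ = -0.8 + 3.4·5 = 16.2; e = 16 − 16.2 = -0.2
x=8: ŷ = -0.8 + 3.4·8 = 26.4; e = 25.2 − 26.4 = -1.2
x=14: ŷ = -0.8 + 3.4·14 = 46.8; e = 48.1 − 46.8 = 1.3
x=15: ŷ = -0.8 + 3.4·15 = 50.2; e = 48 − 50.2 = -2.2
x=18: ŷ = -0.8 + 3.4·18 = 60.4; e = 60.2 − 60.4 = -0.2
x=20: ŷ = -0.8 + 3.4·20 = 67.2; e = 67.9 − 67.2 = 0.7
x=21: ŷ = -0.8 + 3.4·21 = 70.6; e = 68.6 − 70.6 = -2
x=23: ŷ = -0.8 + 3.4·23 = 77.4; e = 79.6 − 77.4 = 2.2
Signs: + − − + − − + − +
Runs: +×1, −×2, +×1, −×2, +×1, −×1, +×1 → 7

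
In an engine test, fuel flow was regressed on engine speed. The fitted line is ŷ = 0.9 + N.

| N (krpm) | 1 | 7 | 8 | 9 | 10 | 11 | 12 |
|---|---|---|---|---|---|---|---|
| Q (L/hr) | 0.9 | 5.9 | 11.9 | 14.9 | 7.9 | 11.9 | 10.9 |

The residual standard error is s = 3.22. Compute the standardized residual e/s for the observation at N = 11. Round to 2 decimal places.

ŷ = 0.9 + 11 = 11.9
e = 11.9 − 11.9 = 0
e/s = 0 / 3.22 = 0.00

0.00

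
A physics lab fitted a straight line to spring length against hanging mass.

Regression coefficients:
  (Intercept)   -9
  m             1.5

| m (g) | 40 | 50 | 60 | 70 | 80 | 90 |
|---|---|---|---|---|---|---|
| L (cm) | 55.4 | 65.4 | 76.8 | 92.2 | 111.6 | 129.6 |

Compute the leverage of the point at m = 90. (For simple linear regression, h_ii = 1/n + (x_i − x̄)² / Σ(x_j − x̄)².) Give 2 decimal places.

m̄ = (40 + 50 + 60 + 70 + 80 + 90)/6 = 65
Σ(m − m̄)² = 625 + 225 + 25 + 25 + 225 + 625 = 1750
h = 1/6 + (25)²/1750 = 0.166667 + 0.357143 = 0.52

h = 0.52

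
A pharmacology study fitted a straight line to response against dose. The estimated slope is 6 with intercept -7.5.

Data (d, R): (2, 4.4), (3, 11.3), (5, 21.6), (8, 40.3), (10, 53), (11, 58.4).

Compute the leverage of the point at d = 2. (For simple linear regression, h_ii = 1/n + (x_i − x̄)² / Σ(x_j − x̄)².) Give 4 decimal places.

h = 0.4580

d̄ = (2 + 3 + 5 + 8 + 10 + 11)/6 = 6.5
Σ(d − d̄)² = 20.25 + 12.25 + 2.25 + 2.25 + 12.25 + 20.25 = 69.5
h = 1/6 + (-4.5)²/69.5 = 0.166667 + 0.291367 = 0.4580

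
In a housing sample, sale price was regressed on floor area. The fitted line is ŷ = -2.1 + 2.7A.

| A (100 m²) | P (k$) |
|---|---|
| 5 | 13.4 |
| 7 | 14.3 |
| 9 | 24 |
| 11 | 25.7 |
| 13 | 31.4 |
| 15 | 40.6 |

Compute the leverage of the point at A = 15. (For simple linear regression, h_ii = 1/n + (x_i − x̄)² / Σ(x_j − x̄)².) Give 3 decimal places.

Ā = (5 + 7 + 9 + 11 + 13 + 15)/6 = 10
Σ(A − Ā)² = 25 + 9 + 1 + 1 + 9 + 25 = 70
h = 1/6 + (5)²/70 = 0.166667 + 0.357143 = 0.524

h = 0.524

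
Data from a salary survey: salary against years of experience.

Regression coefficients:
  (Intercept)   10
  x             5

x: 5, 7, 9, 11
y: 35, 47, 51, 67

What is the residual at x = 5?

e = 0

ŷ = 10 + 5·5 = 35
e = 35 − 35 = 0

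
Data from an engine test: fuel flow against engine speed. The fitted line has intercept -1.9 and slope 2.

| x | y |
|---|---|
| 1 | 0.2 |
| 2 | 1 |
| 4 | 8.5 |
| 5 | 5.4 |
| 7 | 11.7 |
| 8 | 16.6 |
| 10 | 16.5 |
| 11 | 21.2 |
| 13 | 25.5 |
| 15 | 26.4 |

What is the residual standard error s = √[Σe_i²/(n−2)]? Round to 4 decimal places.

x=1: ŷ = -1.9 + 2·1 = 0.1; e = 0.2 − 0.1 = 0.1
x=2: ŷ = -1.9 + 2·2 = 2.1; e = 1 − 2.1 = -1.1
x=4: ŷ = -1.9 + 2·4 = 6.1; e = 8.5 − 6.1 = 2.4
x=5: ŷ = -1.9 + 2·5 = 8.1; e = 5.4 − 8.1 = -2.7
x=7: ŷ = -1.9 + 2·7 = 12.1; e = 11.7 − 12.1 = -0.4
x=8: ŷ = -1.9 + 2·8 = 14.1; e = 16.6 − 14.1 = 2.5
x=10: ŷ = -1.9 + 2·10 = 18.1; e = 16.5 − 18.1 = -1.6
x=11: ŷ = -1.9 + 2·11 = 20.1; e = 21.2 − 20.1 = 1.1
x=13: ŷ = -1.9 + 2·13 = 24.1; e = 25.5 − 24.1 = 1.4
x=15: ŷ = -1.9 + 2·15 = 28.1; e = 26.4 − 28.1 = -1.7
SSE = 0.01 + 1.21 + 5.76 + 7.29 + 0.16 + 6.25 + 2.56 + 1.21 + 1.96 + 2.89 = 29.3
s = √(29.3/8) = √3.6625 ≈ 1.9138

s = 1.9138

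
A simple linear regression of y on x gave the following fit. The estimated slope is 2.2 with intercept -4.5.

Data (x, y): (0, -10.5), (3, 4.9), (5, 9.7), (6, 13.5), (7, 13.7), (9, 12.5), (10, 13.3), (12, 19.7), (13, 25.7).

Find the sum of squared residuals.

SSE = 117.84

x=0: ŷ = -4.5 + 2.2·0 = -4.5; r = -10.5 − (-4.5) = -6
x=3: ŷ = -4.5 + 2.2·3 = 2.1; r = 4.9 − 2.1 = 2.8
x=5: ŷ = -4.5 + 2.2·5 = 6.5; r = 9.7 − 6.5 = 3.2
x=6: ŷ = -4.5 + 2.2·6 = 8.7; r = 13.5 − 8.7 = 4.8
x=7: ŷ = -4.5 + 2.2·7 = 10.9; r = 13.7 − 10.9 = 2.8
x=9: ŷ = -4.5 + 2.2·9 = 15.3; r = 12.5 − 15.3 = -2.8
x=10: ŷ = -4.5 + 2.2·10 = 17.5; r = 13.3 − 17.5 = -4.2
x=12: ŷ = -4.5 + 2.2·12 = 21.9; r = 19.7 − 21.9 = -2.2
x=13: ŷ = -4.5 + 2.2·13 = 24.1; r = 25.7 − 24.1 = 1.6
SSE = 36 + 7.84 + 10.24 + 23.04 + 7.84 + 7.84 + 17.64 + 4.84 + 2.56 = 117.84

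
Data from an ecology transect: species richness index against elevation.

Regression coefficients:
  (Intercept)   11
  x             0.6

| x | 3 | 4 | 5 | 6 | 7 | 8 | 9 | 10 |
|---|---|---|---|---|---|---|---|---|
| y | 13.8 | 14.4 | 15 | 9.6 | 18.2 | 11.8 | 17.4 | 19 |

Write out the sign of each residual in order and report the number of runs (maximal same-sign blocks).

x=3: ŷ = 11 + 0.6·3 = 12.8; r = 13.8 − 12.8 = 1
x=4: ŷ = 11 + 0.6·4 = 13.4; r = 14.4 − 13.4 = 1
x=5: ŷ = 11 + 0.6·5 = 14; r = 15 − 14 = 1
x=6: ŷ = 11 + 0.6·6 = 14.6; r = 9.6 − 14.6 = -5
x=7: ŷ = 11 + 0.6·7 = 15.2; r = 18.2 − 15.2 = 3
x=8: ŷ = 11 + 0.6·8 = 15.8; r = 11.8 − 15.8 = -4
x=9: ŷ = 11 + 0.6·9 = 16.4; r = 17.4 − 16.4 = 1
x=10: ŷ = 11 + 0.6·10 = 17; r = 19 − 17 = 2
Signs: + + + − + − + +
Runs: +×3, −×1, +×1, −×1, +×2 → 5

5 runs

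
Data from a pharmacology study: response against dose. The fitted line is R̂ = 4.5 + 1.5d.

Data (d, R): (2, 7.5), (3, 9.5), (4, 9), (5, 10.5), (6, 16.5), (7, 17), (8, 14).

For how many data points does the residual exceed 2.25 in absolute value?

2

d=2: R̂ = 4.5 + 1.5·2 = 7.5; e = 7.5 − 7.5 = 0
d=3: R̂ = 4.5 + 1.5·3 = 9; e = 9.5 − 9 = 0.5
d=4: R̂ = 4.5 + 1.5·4 = 10.5; e = 9 − 10.5 = -1.5
d=5: R̂ = 4.5 + 1.5·5 = 12; e = 10.5 − 12 = -1.5
d=6: R̂ = 4.5 + 1.5·6 = 13.5; e = 16.5 − 13.5 = 3
d=7: R̂ = 4.5 + 1.5·7 = 15; e = 17 − 15 = 2
d=8: R̂ = 4.5 + 1.5·8 = 16.5; e = 14 − 16.5 = -2.5
|e| > 2.25: d=6 (|e|=3), d=8 (|e|=2.5) → 2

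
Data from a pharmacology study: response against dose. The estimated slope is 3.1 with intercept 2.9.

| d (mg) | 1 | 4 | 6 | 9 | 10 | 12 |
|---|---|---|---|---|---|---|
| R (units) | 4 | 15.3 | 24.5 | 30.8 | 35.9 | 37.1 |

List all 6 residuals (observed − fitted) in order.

-2, 0, 3, 0, 2, -3

d=1: R̂ = 2.9 + 3.1·1 = 6; e = 4 − 6 = -2
d=4: R̂ = 2.9 + 3.1·4 = 15.3; e = 15.3 − 15.3 = 0
d=6: R̂ = 2.9 + 3.1·6 = 21.5; e = 24.5 − 21.5 = 3
d=9: R̂ = 2.9 + 3.1·9 = 30.8; e = 30.8 − 30.8 = 0
d=10: R̂ = 2.9 + 3.1·10 = 33.9; e = 35.9 − 33.9 = 2
d=12: R̂ = 2.9 + 3.1·12 = 40.1; e = 37.1 − 40.1 = -3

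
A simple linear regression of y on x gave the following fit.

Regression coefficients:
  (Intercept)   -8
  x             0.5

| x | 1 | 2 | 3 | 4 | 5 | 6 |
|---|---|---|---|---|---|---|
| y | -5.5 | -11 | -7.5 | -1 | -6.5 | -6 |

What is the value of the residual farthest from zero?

r = 5

x=1: ŷ = -8 + 0.5·1 = -7.5; r = -5.5 − (-7.5) = 2
x=2: ŷ = -8 + 0.5·2 = -7; r = -11 − (-7) = -4
x=3: ŷ = -8 + 0.5·3 = -6.5; r = -7.5 − (-6.5) = -1
x=4: ŷ = -8 + 0.5·4 = -6; r = -1 − (-6) = 5
x=5: ŷ = -8 + 0.5·5 = -5.5; r = -6.5 − (-5.5) = -1
x=6: ŷ = -8 + 0.5·6 = -5; r = -6 − (-5) = -1
Largest |r| is 5 at x = 4, residual 5.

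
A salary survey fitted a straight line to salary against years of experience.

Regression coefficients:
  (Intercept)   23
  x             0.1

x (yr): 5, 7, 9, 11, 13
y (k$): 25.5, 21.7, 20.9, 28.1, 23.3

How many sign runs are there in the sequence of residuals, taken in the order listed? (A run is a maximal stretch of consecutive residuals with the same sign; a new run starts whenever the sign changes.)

4 runs

x=5: ŷ = 23 + 0.1·5 = 23.5; e = 25.5 − 23.5 = 2
x=7: ŷ = 23 + 0.1·7 = 23.7; e = 21.7 − 23.7 = -2
x=9: ŷ = 23 + 0.1·9 = 23.9; e = 20.9 − 23.9 = -3
x=11: ŷ = 23 + 0.1·11 = 24.1; e = 28.1 − 24.1 = 4
x=13: ŷ = 23 + 0.1·13 = 24.3; e = 23.3 − 24.3 = -1
Signs: + − − + −
Runs: +×1, −×2, +×1, −×1 → 4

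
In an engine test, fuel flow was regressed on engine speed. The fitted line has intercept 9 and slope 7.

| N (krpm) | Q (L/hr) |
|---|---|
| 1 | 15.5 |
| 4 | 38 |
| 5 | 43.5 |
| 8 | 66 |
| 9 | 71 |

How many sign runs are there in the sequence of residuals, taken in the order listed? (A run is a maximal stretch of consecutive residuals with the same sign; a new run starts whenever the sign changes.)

N=1: Q̂ = 9 + 7·1 = 16; r = 15.5 − 16 = -0.5
N=4: Q̂ = 9 + 7·4 = 37; r = 38 − 37 = 1
N=5: Q̂ = 9 + 7·5 = 44; r = 43.5 − 44 = -0.5
N=8: Q̂ = 9 + 7·8 = 65; r = 66 − 65 = 1
N=9: Q̂ = 9 + 7·9 = 72; r = 71 − 72 = -1
Signs: − + − + −
Runs: −×1, +×1, −×1, +×1, −×1 → 5

5 runs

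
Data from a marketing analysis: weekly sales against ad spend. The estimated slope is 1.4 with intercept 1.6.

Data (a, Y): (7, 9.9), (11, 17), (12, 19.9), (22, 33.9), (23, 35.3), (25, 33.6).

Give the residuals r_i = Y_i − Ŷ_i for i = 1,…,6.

-1.5, 0, 1.5, 1.5, 1.5, -3

a=7: Ŷ = 1.6 + 1.4·7 = 11.4; r = 9.9 − 11.4 = -1.5
a=11: Ŷ = 1.6 + 1.4·11 = 17; r = 17 − 17 = 0
a=12: Ŷ = 1.6 + 1.4·12 = 18.4; r = 19.9 − 18.4 = 1.5
a=22: Ŷ = 1.6 + 1.4·22 = 32.4; r = 33.9 − 32.4 = 1.5
a=23: Ŷ = 1.6 + 1.4·23 = 33.8; r = 35.3 − 33.8 = 1.5
a=25: Ŷ = 1.6 + 1.4·25 = 36.6; r = 33.6 − 36.6 = -3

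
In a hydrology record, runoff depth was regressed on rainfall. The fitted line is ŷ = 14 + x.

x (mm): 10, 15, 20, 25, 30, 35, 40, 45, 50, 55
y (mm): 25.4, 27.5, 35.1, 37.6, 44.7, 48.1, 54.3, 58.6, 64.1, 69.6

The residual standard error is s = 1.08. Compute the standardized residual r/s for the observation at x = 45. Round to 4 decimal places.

ŷ = 14 + 45 = 59
r = 58.6 − 59 = -0.4
r/s = -0.4 / 1.08 = -0.3704

-0.3704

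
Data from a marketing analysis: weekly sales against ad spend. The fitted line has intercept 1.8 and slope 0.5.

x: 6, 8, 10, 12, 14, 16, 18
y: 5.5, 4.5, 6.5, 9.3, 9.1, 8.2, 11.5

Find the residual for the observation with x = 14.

e = 0.3

ŷ = 1.8 + 0.5·14 = 8.8
e = 9.1 − 8.8 = 0.3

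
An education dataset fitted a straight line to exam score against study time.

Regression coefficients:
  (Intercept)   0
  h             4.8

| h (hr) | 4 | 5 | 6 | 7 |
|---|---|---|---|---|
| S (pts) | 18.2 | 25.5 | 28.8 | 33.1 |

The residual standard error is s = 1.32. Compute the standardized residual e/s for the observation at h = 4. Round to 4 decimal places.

-0.7576

ŷ = 4.8·4 = 19.2
e = 18.2 − 19.2 = -1
e/s = -1 / 1.32 = -0.7576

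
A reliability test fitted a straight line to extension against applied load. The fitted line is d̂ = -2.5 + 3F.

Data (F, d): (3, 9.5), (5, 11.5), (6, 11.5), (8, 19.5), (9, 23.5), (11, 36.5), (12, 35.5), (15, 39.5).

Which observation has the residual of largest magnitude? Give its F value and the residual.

F=3: d̂ = -2.5 + 3·3 = 6.5; r = 9.5 − 6.5 = 3
F=5: d̂ = -2.5 + 3·5 = 12.5; r = 11.5 − 12.5 = -1
F=6: d̂ = -2.5 + 3·6 = 15.5; r = 11.5 − 15.5 = -4
F=8: d̂ = -2.5 + 3·8 = 21.5; r = 19.5 − 21.5 = -2
F=9: d̂ = -2.5 + 3·9 = 24.5; r = 23.5 − 24.5 = -1
F=11: d̂ = -2.5 + 3·11 = 30.5; r = 36.5 − 30.5 = 6
F=12: d̂ = -2.5 + 3·12 = 33.5; r = 35.5 − 33.5 = 2
F=15: d̂ = -2.5 + 3·15 = 42.5; r = 39.5 − 42.5 = -3
Largest |r| is 6 at F = 11, residual 6.

F = 11, r = 6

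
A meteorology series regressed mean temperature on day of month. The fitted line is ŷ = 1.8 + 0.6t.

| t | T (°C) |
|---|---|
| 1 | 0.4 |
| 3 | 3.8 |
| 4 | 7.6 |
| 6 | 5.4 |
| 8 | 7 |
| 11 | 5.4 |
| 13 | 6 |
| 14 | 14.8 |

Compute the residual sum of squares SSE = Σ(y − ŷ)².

SSE = 58.88

t=1: ŷ = 1.8 + 0.6·1 = 2.4; e = 0.4 − 2.4 = -2
t=3: ŷ = 1.8 + 0.6·3 = 3.6; e = 3.8 − 3.6 = 0.2
t=4: ŷ = 1.8 + 0.6·4 = 4.2; e = 7.6 − 4.2 = 3.4
t=6: ŷ = 1.8 + 0.6·6 = 5.4; e = 5.4 − 5.4 = 0
t=8: ŷ = 1.8 + 0.6·8 = 6.6; e = 7 − 6.6 = 0.4
t=11: ŷ = 1.8 + 0.6·11 = 8.4; e = 5.4 − 8.4 = -3
t=13: ŷ = 1.8 + 0.6·13 = 9.6; e = 6 − 9.6 = -3.6
t=14: ŷ = 1.8 + 0.6·14 = 10.2; e = 14.8 − 10.2 = 4.6
SSE = 4 + 0.04 + 11.56 + 0 + 0.16 + 9 + 12.96 + 21.16 = 58.88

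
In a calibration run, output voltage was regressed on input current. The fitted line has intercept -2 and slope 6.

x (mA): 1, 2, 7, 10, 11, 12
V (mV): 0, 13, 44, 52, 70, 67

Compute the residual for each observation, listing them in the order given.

-4, 3, 4, -6, 6, -3

x=1: V̂ = -2 + 6·1 = 4; r = 0 − 4 = -4
x=2: V̂ = -2 + 6·2 = 10; r = 13 − 10 = 3
x=7: V̂ = -2 + 6·7 = 40; r = 44 − 40 = 4
x=10: V̂ = -2 + 6·10 = 58; r = 52 − 58 = -6
x=11: V̂ = -2 + 6·11 = 64; r = 70 − 64 = 6
x=12: V̂ = -2 + 6·12 = 70; r = 67 − 70 = -3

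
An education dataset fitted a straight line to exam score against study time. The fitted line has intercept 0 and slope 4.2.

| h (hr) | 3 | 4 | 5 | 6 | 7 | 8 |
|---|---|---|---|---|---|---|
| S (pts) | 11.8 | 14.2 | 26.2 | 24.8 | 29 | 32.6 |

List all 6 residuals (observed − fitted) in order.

-0.8, -2.6, 5.2, -0.4, -0.4, -1

h=3: Ŝ = 4.2·3 = 12.6; e = 11.8 − 12.6 = -0.8
h=4: Ŝ = 4.2·4 = 16.8; e = 14.2 − 16.8 = -2.6
h=5: Ŝ = 4.2·5 = 21; e = 26.2 − 21 = 5.2
h=6: Ŝ = 4.2·6 = 25.2; e = 24.8 − 25.2 = -0.4
h=7: Ŝ = 4.2·7 = 29.4; e = 29 − 29.4 = -0.4
h=8: Ŝ = 4.2·8 = 33.6; e = 32.6 − 33.6 = -1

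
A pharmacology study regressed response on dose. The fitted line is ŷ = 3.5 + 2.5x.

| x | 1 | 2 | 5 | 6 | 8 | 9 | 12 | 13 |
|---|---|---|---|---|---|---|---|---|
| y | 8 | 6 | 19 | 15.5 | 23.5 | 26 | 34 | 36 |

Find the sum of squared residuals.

x=1: ŷ = 3.5 + 2.5·1 = 6; e = 8 − 6 = 2
x=2: ŷ = 3.5 + 2.5·2 = 8.5; e = 6 − 8.5 = -2.5
x=5: ŷ = 3.5 + 2.5·5 = 16; e = 19 − 16 = 3
x=6: ŷ = 3.5 + 2.5·6 = 18.5; e = 15.5 − 18.5 = -3
x=8: ŷ = 3.5 + 2.5·8 = 23.5; e = 23.5 − 23.5 = 0
x=9: ŷ = 3.5 + 2.5·9 = 26; e = 26 − 26 = 0
x=12: ŷ = 3.5 + 2.5·12 = 33.5; e = 34 − 33.5 = 0.5
x=13: ŷ = 3.5 + 2.5·13 = 36; e = 36 − 36 = 0
SSE = 4 + 6.25 + 9 + 9 + 0 + 0 + 0.25 + 0 = 28.5

SSE = 28.5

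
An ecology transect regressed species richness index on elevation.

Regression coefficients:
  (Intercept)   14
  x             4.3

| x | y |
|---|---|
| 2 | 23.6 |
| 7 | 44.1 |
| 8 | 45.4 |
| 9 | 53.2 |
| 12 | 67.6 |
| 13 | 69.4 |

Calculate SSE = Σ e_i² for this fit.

x=2: ŷ = 14 + 4.3·2 = 22.6; e = 23.6 − 22.6 = 1
x=7: ŷ = 14 + 4.3·7 = 44.1; e = 44.1 − 44.1 = 0
x=8: ŷ = 14 + 4.3·8 = 48.4; e = 45.4 − 48.4 = -3
x=9: ŷ = 14 + 4.3·9 = 52.7; e = 53.2 − 52.7 = 0.5
x=12: ŷ = 14 + 4.3·12 = 65.6; e = 67.6 − 65.6 = 2
x=13: ŷ = 14 + 4.3·13 = 69.9; e = 69.4 − 69.9 = -0.5
SSE = 1 + 0 + 9 + 0.25 + 4 + 0.25 = 14.5

SSE = 14.5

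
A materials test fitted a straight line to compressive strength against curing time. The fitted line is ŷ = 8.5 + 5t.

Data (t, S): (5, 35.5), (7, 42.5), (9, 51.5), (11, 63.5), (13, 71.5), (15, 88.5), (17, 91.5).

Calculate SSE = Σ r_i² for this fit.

t=5: ŷ = 8.5 + 5·5 = 33.5; r = 35.5 − 33.5 = 2
t=7: ŷ = 8.5 + 5·7 = 43.5; r = 42.5 − 43.5 = -1
t=9: ŷ = 8.5 + 5·9 = 53.5; r = 51.5 − 53.5 = -2
t=11: ŷ = 8.5 + 5·11 = 63.5; r = 63.5 − 63.5 = 0
t=13: ŷ = 8.5 + 5·13 = 73.5; r = 71.5 − 73.5 = -2
t=15: ŷ = 8.5 + 5·15 = 83.5; r = 88.5 − 83.5 = 5
t=17: ŷ = 8.5 + 5·17 = 93.5; r = 91.5 − 93.5 = -2
SSE = 4 + 1 + 4 + 0 + 4 + 25 + 4 = 42

SSE = 42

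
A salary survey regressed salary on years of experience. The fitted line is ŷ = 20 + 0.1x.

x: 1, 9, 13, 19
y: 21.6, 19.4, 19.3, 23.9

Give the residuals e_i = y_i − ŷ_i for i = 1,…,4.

1.5, -1.5, -2, 2

x=1: ŷ = 20 + 0.1·1 = 20.1; e = 21.6 − 20.1 = 1.5
x=9: ŷ = 20 + 0.1·9 = 20.9; e = 19.4 − 20.9 = -1.5
x=13: ŷ = 20 + 0.1·13 = 21.3; e = 19.3 − 21.3 = -2
x=19: ŷ = 20 + 0.1·19 = 21.9; e = 23.9 − 21.9 = 2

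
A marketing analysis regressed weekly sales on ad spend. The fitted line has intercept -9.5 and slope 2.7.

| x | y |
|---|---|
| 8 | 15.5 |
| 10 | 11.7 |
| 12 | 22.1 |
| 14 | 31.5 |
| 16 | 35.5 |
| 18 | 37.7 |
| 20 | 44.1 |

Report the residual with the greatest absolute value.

x=8: ŷ = -9.5 + 2.7·8 = 12.1; e = 15.5 − 12.1 = 3.4
x=10: ŷ = -9.5 + 2.7·10 = 17.5; e = 11.7 − 17.5 = -5.8
x=12: ŷ = -9.5 + 2.7·12 = 22.9; e = 22.1 − 22.9 = -0.8
x=14: ŷ = -9.5 + 2.7·14 = 28.3; e = 31.5 − 28.3 = 3.2
x=16: ŷ = -9.5 + 2.7·16 = 33.7; e = 35.5 − 33.7 = 1.8
x=18: ŷ = -9.5 + 2.7·18 = 39.1; e = 37.7 − 39.1 = -1.4
x=20: ŷ = -9.5 + 2.7·20 = 44.5; e = 44.1 − 44.5 = -0.4
Largest |e| is 5.8 at x = 10, residual -5.8.

e = -5.8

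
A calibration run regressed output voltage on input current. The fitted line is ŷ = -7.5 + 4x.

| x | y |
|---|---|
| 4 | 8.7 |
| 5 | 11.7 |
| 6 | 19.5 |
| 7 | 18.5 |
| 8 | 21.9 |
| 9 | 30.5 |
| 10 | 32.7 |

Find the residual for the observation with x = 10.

e = 0.2

ŷ = -7.5 + 4·10 = 32.5
e = 32.7 − 32.5 = 0.2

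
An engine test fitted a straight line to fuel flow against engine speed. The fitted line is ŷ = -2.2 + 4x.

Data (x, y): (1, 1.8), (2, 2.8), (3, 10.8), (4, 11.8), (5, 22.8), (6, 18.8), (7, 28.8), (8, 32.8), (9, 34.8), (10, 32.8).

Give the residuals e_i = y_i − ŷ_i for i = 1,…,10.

x=1: ŷ = -2.2 + 4·1 = 1.8; e = 1.8 − 1.8 = 0
x=2: ŷ = -2.2 + 4·2 = 5.8; e = 2.8 − 5.8 = -3
x=3: ŷ = -2.2 + 4·3 = 9.8; e = 10.8 − 9.8 = 1
x=4: ŷ = -2.2 + 4·4 = 13.8; e = 11.8 − 13.8 = -2
x=5: ŷ = -2.2 + 4·5 = 17.8; e = 22.8 − 17.8 = 5
x=6: ŷ = -2.2 + 4·6 = 21.8; e = 18.8 − 21.8 = -3
x=7: ŷ = -2.2 + 4·7 = 25.8; e = 28.8 − 25.8 = 3
x=8: ŷ = -2.2 + 4·8 = 29.8; e = 32.8 − 29.8 = 3
x=9: ŷ = -2.2 + 4·9 = 33.8; e = 34.8 − 33.8 = 1
x=10: ŷ = -2.2 + 4·10 = 37.8; e = 32.8 − 37.8 = -5

0, -3, 1, -2, 5, -3, 3, 3, 1, -5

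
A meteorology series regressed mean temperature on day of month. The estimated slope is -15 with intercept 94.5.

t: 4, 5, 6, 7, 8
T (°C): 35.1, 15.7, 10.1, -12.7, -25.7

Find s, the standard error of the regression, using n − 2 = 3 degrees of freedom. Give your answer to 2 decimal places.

s = 4.12

t=4: T̂ = 94.5 − 15·4 = 34.5; e = 35.1 − 34.5 = 0.6
t=5: T̂ = 94.5 − 15·5 = 19.5; e = 15.7 − 19.5 = -3.8
t=6: T̂ = 94.5 − 15·6 = 4.5; e = 10.1 − 4.5 = 5.6
t=7: T̂ = 94.5 − 15·7 = -10.5; e = -12.7 − (-10.5) = -2.2
t=8: T̂ = 94.5 − 15·8 = -25.5; e = -25.7 − (-25.5) = -0.2
SSE = 0.36 + 14.44 + 31.36 + 4.84 + 0.04 = 51.04
s = √(51.04/3) = √17.0133 ≈ 4.12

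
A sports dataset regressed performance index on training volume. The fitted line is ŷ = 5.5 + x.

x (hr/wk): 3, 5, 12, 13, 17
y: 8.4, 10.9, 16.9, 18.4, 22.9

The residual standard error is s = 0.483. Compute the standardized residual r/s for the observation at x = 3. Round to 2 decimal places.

ŷ = 5.5 + 3 = 8.5
r = 8.4 − 8.5 = -0.1
r/s = -0.1 / 0.483 = -0.21

-0.21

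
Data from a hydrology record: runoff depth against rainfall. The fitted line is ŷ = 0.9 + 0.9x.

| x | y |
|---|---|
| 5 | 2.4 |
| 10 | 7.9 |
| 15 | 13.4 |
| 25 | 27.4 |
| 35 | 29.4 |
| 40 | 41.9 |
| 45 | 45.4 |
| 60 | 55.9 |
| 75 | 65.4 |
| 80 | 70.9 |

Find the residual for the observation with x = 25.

r = 4

ŷ = 0.9 + 0.9·25 = 23.4
r = 27.4 − 23.4 = 4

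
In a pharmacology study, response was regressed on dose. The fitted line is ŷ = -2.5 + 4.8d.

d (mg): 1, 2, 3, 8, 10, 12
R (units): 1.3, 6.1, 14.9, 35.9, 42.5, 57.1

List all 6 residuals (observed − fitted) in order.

-1, -1, 3, 0, -3, 2

d=1: ŷ = -2.5 + 4.8·1 = 2.3; e = 1.3 − 2.3 = -1
d=2: ŷ = -2.5 + 4.8·2 = 7.1; e = 6.1 − 7.1 = -1
d=3: ŷ = -2.5 + 4.8·3 = 11.9; e = 14.9 − 11.9 = 3
d=8: ŷ = -2.5 + 4.8·8 = 35.9; e = 35.9 − 35.9 = 0
d=10: ŷ = -2.5 + 4.8·10 = 45.5; e = 42.5 − 45.5 = -3
d=12: ŷ = -2.5 + 4.8·12 = 55.1; e = 57.1 − 55.1 = 2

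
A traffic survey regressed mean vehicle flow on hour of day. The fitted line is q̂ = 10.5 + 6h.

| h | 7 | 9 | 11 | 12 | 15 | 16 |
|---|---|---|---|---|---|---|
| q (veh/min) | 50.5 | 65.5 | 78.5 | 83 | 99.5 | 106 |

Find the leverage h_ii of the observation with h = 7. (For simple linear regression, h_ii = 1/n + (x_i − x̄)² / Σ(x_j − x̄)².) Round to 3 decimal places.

h̄ = (7 + 9 + 11 + 12 + 15 + 16)/6 = 11.6667
Σ(h − h̄)² = 21.7778 + 7.11111 + 0.444444 + 0.111111 + 11.1111 + 18.7778 = 59.3333
h = 1/6 + (-4.66667)²/59.3333 = 0.166667 + 0.367041 = 0.534

h = 0.534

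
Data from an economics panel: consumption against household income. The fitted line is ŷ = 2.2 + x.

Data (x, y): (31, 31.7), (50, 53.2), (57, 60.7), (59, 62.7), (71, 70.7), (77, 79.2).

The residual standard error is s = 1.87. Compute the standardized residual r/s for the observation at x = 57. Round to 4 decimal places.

ŷ = 2.2 + 57 = 59.2
r = 60.7 − 59.2 = 1.5
r/s = 1.5 / 1.87 = 0.8021

0.8021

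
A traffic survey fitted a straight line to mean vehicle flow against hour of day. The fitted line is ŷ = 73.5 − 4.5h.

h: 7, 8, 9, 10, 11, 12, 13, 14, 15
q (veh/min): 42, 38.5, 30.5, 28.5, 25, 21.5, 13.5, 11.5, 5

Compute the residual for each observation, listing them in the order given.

0, 1, -2.5, 0, 1, 2, -1.5, 1, -1

h=7: ŷ = 73.5 − 4.5·7 = 42; r = 42 − 42 = 0
h=8: ŷ = 73.5 − 4.5·8 = 37.5; r = 38.5 − 37.5 = 1
h=9: ŷ = 73.5 − 4.5·9 = 33; r = 30.5 − 33 = -2.5
h=10: ŷ = 73.5 − 4.5·10 = 28.5; r = 28.5 − 28.5 = 0
h=11: ŷ = 73.5 − 4.5·11 = 24; r = 25 − 24 = 1
h=12: ŷ = 73.5 − 4.5·12 = 19.5; r = 21.5 − 19.5 = 2
h=13: ŷ = 73.5 − 4.5·13 = 15; r = 13.5 − 15 = -1.5
h=14: ŷ = 73.5 − 4.5·14 = 10.5; r = 11.5 − 10.5 = 1
h=15: ŷ = 73.5 − 4.5·15 = 6; r = 5 − 6 = -1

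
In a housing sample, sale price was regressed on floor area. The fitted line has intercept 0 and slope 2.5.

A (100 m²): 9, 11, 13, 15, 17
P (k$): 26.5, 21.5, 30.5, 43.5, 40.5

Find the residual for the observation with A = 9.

e = 4

P̂ = 2.5·9 = 22.5
e = 26.5 − 22.5 = 4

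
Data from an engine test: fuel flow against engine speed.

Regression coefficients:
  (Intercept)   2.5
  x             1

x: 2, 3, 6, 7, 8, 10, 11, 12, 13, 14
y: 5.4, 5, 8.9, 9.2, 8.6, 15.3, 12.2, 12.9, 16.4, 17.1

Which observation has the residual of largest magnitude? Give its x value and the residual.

x=2: ŷ = 2.5 + 2 = 4.5; e = 5.4 − 4.5 = 0.9
x=3: ŷ = 2.5 + 3 = 5.5; e = 5 − 5.5 = -0.5
x=6: ŷ = 2.5 + 6 = 8.5; e = 8.9 − 8.5 = 0.4
x=7: ŷ = 2.5 + 7 = 9.5; e = 9.2 − 9.5 = -0.3
x=8: ŷ = 2.5 + 8 = 10.5; e = 8.6 − 10.5 = -1.9
x=10: ŷ = 2.5 + 10 = 12.5; e = 15.3 − 12.5 = 2.8
x=11: ŷ = 2.5 + 11 = 13.5; e = 12.2 − 13.5 = -1.3
x=12: ŷ = 2.5 + 12 = 14.5; e = 12.9 − 14.5 = -1.6
x=13: ŷ = 2.5 + 13 = 15.5; e = 16.4 − 15.5 = 0.9
x=14: ŷ = 2.5 + 14 = 16.5; e = 17.1 − 16.5 = 0.6
Largest |e| is 2.8 at x = 10, residual 2.8.

x = 10, e = 2.8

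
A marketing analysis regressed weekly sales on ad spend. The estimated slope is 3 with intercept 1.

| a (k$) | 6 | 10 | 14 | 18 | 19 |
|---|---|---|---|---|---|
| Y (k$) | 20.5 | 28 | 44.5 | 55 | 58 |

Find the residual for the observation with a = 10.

ŷ = 1 + 3·10 = 31
r = 28 − 31 = -3

r = -3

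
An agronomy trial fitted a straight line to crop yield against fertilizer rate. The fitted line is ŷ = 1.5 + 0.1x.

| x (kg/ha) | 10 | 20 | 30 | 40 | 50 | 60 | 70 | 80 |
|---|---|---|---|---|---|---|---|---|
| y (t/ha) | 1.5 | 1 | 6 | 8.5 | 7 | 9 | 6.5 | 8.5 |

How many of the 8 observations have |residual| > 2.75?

x=10: ŷ = 1.5 + 0.1·10 = 2.5; r = 1.5 − 2.5 = -1
x=20: ŷ = 1.5 + 0.1·20 = 3.5; r = 1 − 3.5 = -2.5
x=30: ŷ = 1.5 + 0.1·30 = 4.5; r = 6 − 4.5 = 1.5
x=40: ŷ = 1.5 + 0.1·40 = 5.5; r = 8.5 − 5.5 = 3
x=50: ŷ = 1.5 + 0.1·50 = 6.5; r = 7 − 6.5 = 0.5
x=60: ŷ = 1.5 + 0.1·60 = 7.5; r = 9 − 7.5 = 1.5
x=70: ŷ = 1.5 + 0.1·70 = 8.5; r = 6.5 − 8.5 = -2
x=80: ŷ = 1.5 + 0.1·80 = 9.5; r = 8.5 − 9.5 = -1
|r| > 2.75: x=40 (|r|=3) → 1

1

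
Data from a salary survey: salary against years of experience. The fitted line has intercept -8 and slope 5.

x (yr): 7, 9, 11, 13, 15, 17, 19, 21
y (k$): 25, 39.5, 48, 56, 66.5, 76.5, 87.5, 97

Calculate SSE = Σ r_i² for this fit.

x=7: ŷ = -8 + 5·7 = 27; r = 25 − 27 = -2
x=9: ŷ = -8 + 5·9 = 37; r = 39.5 − 37 = 2.5
x=11: ŷ = -8 + 5·11 = 47; r = 48 − 47 = 1
x=13: ŷ = -8 + 5·13 = 57; r = 56 − 57 = -1
x=15: ŷ = -8 + 5·15 = 67; r = 66.5 − 67 = -0.5
x=17: ŷ = -8 + 5·17 = 77; r = 76.5 − 77 = -0.5
x=19: ŷ = -8 + 5·19 = 87; r = 87.5 − 87 = 0.5
x=21: ŷ = -8 + 5·21 = 97; r = 97 − 97 = 0
SSE = 4 + 6.25 + 1 + 1 + 0.25 + 0.25 + 0.25 + 0 = 13

SSE = 13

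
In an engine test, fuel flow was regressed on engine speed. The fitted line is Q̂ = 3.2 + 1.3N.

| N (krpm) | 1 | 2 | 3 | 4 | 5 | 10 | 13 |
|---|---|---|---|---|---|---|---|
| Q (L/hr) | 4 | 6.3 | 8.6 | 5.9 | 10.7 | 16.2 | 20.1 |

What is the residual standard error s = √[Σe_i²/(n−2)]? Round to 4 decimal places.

N=1: Q̂ = 3.2 + 1.3·1 = 4.5; e = 4 − 4.5 = -0.5
N=2: Q̂ = 3.2 + 1.3·2 = 5.8; e = 6.3 − 5.8 = 0.5
N=3: Q̂ = 3.2 + 1.3·3 = 7.1; e = 8.6 − 7.1 = 1.5
N=4: Q̂ = 3.2 + 1.3·4 = 8.4; e = 5.9 − 8.4 = -2.5
N=5: Q̂ = 3.2 + 1.3·5 = 9.7; e = 10.7 − 9.7 = 1
N=10: Q̂ = 3.2 + 1.3·10 = 16.2; e = 16.2 − 16.2 = 0
N=13: Q̂ = 3.2 + 1.3·13 = 20.1; e = 20.1 − 20.1 = 0
SSE = 0.25 + 0.25 + 2.25 + 6.25 + 1 + 0 + 0 = 10
s = √(10/5) = √2 ≈ 1.4142

s = 1.4142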